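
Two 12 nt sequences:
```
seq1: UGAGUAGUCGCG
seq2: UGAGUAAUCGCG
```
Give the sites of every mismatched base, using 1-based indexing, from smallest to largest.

Differences at site 7 (G→A).

7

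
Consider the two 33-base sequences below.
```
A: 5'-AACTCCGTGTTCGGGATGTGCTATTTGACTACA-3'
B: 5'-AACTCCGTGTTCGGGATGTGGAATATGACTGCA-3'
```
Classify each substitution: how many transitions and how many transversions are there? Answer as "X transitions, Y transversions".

1 transition, 3 transversions

Mismatches (1-based):
position 21: C→G (pyrimidine→purine, transversion)
position 22: T→A (pyrimidine→purine, transversion)
position 25: T→A (pyrimidine→purine, transversion)
position 31: A→G (purine→purine, transition)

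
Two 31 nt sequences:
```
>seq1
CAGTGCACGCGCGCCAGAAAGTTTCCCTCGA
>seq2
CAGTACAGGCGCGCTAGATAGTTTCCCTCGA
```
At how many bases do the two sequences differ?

Mismatches (1-based): base 5: G→A; base 8: C→G; base 15: C→T; base 19: A→T.

4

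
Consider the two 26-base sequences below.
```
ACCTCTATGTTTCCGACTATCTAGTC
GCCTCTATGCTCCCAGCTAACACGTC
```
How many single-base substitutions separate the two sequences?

Comparing position by position, 8 bases differ: 1 (A/G), 10 (T/C), 12 (T/C), 15 (G/A), 16 (A/G), 20 (T/A), 22 (T/A), 23 (A/C).

8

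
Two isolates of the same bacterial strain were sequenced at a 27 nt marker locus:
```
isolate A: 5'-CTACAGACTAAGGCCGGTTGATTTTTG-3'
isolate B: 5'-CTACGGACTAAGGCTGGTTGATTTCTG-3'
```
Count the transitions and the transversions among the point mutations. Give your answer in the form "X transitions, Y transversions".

Transitions (purine↔purine or pyrimidine↔pyrimidine): 5 A→G, 15 C→T, 25 T→C.
Transversions (purine↔pyrimidine): none.

3 transitions, 0 transversions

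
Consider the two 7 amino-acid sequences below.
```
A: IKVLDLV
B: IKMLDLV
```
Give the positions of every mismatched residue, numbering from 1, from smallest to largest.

Scanning 1-based: 3: V/M.

3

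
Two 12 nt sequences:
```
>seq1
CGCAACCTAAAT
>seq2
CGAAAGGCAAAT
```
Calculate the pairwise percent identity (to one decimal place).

66.7%

4 positions differ (3, 6, 7, 8), so 8 of 12 match: 8/12 = 66.67%.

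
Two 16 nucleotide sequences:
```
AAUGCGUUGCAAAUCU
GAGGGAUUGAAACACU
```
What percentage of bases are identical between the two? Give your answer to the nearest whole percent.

7 positions differ (1, 3, 5, 6, 10, 13, 14), so 9 of 16 match: 9/16 = 56.25%.

56%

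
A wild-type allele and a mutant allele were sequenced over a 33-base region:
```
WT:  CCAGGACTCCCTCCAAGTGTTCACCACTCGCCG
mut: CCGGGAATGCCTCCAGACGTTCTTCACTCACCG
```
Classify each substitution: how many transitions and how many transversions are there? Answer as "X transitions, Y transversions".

Mismatches (1-based):
position 3: A→G (purine→purine, transition)
position 7: C→A (pyrimidine→purine, transversion)
position 9: C→G (pyrimidine→purine, transversion)
position 16: A→G (purine→purine, transition)
position 17: G→A (purine→purine, transition)
position 18: T→C (pyrimidine→pyrimidine, transition)
position 23: A→T (purine→pyrimidine, transversion)
position 24: C→T (pyrimidine→pyrimidine, transition)
position 30: G→A (purine→purine, transition)

6 transitions, 3 transversions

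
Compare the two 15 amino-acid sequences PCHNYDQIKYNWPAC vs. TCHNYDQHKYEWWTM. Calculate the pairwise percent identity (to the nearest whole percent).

60%

Mismatches at positions 1, 8, 11, 13, 14, 15 (1-based): 6 of 15.
Identical positions: 9/15 = 60% → 60%.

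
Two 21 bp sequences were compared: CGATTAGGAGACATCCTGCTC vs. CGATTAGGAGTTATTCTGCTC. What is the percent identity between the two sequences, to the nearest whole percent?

Mismatches at positions 11, 12, 15 (1-based): 3 of 21.
Identical positions: 18/21 = 85.71% → 86%.

86%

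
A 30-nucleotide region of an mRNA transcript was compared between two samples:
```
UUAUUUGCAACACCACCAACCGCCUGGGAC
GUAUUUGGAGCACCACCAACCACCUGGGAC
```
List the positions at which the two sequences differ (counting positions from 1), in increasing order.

1, 8, 10, 22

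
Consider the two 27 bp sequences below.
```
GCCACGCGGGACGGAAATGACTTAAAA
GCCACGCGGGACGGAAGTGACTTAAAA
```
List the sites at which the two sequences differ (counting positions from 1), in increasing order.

Differences at site 17 (A→G).

17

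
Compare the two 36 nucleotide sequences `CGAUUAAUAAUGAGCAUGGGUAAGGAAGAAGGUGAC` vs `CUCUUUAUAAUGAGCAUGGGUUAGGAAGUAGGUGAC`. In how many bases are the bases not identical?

5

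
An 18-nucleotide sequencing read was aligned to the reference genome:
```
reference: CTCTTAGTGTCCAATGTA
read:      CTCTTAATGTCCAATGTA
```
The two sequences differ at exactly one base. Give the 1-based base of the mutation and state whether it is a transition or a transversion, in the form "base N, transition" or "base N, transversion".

Base 7 changes G→A. G is a purine and A is a purine, so this is a transition.

base 7, transition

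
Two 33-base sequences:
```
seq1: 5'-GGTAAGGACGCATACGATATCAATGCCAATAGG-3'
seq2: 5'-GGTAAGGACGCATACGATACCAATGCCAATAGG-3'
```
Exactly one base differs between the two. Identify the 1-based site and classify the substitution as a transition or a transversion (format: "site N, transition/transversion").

Site 20 changes T→C. T is a pyrimidine and C is a pyrimidine, so this is a transition.

site 20, transition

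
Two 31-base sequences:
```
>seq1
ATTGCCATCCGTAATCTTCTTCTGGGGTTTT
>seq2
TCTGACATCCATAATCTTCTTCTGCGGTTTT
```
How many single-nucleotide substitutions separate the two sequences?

Comparing position by position, 5 sites differ: 1 (A/T), 2 (T/C), 5 (C/A), 11 (G/A), 25 (G/C).

5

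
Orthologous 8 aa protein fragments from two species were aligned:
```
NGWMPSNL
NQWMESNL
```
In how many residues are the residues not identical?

2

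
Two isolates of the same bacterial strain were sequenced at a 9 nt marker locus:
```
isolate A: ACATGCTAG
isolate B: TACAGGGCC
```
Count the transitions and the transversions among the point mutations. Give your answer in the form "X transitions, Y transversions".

0 transitions, 8 transversions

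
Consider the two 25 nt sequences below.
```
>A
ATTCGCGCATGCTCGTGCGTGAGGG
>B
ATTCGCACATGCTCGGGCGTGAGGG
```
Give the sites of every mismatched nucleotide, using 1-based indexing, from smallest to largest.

7, 16

Differences at site 7 (G→A), site 16 (T→G).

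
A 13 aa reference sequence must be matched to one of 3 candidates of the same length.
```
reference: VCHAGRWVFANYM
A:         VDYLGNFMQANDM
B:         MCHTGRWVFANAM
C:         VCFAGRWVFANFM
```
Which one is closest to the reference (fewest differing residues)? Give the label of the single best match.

C

Hamming distances to reference — A: 8; B: 3; C: 2.
Smallest is C with 2 mismatches.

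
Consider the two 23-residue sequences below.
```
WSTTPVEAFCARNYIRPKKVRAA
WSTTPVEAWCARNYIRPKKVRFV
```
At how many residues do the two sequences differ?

Comparing position by position, 3 residues differ: 9 (F/W), 22 (A/F), 23 (A/V).

3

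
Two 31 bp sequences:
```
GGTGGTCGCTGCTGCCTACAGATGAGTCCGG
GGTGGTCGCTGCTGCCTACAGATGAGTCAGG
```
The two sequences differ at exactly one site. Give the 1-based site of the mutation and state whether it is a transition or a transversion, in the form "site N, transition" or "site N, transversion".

Site 29 changes C→A. C is a pyrimidine and A is a purine, so this is a transversion.

site 29, transversion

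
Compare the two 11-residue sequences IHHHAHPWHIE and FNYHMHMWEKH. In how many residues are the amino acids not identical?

8

The sequences differ at residues 1, 2, 3, 5, 7, 9, 10, 11 (1-based) — 8 in total.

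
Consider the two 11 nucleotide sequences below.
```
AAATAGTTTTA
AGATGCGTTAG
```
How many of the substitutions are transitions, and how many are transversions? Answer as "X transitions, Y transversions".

Mismatches (1-based):
position 2: A→G (purine→purine, transition)
position 5: A→G (purine→purine, transition)
position 6: G→C (purine→pyrimidine, transversion)
position 7: T→G (pyrimidine→purine, transversion)
position 10: T→A (pyrimidine→purine, transversion)
position 11: A→G (purine→purine, transition)

3 transitions, 3 transversions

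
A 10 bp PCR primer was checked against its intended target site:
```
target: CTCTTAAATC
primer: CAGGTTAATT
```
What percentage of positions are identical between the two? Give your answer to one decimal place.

5 positions differ (2, 3, 4, 6, 10), so 5 of 10 match: 5/10 = 50%.

50.0%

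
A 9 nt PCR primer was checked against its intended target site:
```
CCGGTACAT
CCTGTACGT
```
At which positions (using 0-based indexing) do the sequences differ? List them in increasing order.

Scanning 0-based: 2: G/T; 7: A/G.

2, 7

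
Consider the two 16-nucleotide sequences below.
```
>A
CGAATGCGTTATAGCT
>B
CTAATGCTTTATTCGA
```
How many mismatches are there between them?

Comparing position by position, 6 sites differ: 2 (G/T), 8 (G/T), 13 (A/T), 14 (G/C), 15 (C/G), 16 (T/A).

6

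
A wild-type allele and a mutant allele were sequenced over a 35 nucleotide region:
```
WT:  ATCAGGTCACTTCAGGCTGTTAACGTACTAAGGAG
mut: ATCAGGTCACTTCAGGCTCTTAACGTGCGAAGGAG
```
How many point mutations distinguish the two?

Mismatches (1-based): site 19: G→C; site 27: A→G; site 29: T→G.

3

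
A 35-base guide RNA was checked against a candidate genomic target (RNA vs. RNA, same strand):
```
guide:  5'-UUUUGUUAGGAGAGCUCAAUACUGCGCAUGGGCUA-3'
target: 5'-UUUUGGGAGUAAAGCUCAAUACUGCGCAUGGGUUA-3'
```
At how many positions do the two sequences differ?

5

Comparing position by position, 5 positions differ: 6 (U/G), 7 (U/G), 10 (G/U), 12 (G/A), 33 (C/U).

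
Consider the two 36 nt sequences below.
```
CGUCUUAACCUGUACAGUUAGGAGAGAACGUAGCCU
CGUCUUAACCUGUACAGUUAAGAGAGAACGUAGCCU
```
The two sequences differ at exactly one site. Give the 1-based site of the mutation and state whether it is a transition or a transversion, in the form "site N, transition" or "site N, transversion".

site 21, transition

The sequences differ only at site 21: G→A (purine→purine), a transition.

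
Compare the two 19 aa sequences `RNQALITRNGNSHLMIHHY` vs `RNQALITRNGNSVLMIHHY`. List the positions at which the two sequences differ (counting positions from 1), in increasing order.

Differences at position 13 (H→V).

13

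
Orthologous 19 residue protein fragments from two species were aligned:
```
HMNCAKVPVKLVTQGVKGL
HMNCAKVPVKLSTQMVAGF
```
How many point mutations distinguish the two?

4

Mismatches (1-based): position 12: V→S; position 15: G→M; position 17: K→A; position 19: L→F.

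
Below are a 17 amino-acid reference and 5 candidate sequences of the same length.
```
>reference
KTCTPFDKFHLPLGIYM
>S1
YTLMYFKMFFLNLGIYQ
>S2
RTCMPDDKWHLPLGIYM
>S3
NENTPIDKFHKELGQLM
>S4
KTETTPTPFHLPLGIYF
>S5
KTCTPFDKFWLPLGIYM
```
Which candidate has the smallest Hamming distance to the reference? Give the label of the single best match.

S5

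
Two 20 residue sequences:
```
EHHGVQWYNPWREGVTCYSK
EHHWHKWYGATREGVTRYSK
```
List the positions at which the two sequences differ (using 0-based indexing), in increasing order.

3, 4, 5, 8, 9, 10, 16

Scanning 0-based: 3: G/W; 4: V/H; 5: Q/K; 8: N/G; 9: P/A; 10: W/T; 16: C/R.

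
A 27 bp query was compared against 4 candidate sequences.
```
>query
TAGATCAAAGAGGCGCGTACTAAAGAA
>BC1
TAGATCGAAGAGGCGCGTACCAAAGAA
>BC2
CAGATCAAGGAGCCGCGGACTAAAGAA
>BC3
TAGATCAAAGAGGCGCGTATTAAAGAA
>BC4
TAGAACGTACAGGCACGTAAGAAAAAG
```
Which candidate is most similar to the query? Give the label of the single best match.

BC3

BC1 differs at 2 sites; BC2 differs at 4 sites; BC3 differs at 1 site; BC4 differs at 9 sites. The closest is BC3.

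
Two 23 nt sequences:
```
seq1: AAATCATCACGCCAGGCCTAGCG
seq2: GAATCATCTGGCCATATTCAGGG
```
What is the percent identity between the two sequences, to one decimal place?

60.9%

Mismatches at positions 1, 9, 10, 15, 16, 17, 18, 19, 22 (1-based): 9 of 23.
Identical positions: 14/23 = 60.87% → 60.9%.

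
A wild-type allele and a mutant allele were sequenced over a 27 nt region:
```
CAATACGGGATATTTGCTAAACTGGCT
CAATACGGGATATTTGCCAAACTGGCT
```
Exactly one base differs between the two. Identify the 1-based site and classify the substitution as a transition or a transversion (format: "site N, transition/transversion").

The sequences differ only at site 18: T→C (pyrimidine→pyrimidine), a transition.

site 18, transition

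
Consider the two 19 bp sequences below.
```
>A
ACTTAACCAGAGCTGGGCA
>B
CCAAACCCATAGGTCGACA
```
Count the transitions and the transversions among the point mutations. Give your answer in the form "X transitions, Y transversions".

1 transition, 7 transversions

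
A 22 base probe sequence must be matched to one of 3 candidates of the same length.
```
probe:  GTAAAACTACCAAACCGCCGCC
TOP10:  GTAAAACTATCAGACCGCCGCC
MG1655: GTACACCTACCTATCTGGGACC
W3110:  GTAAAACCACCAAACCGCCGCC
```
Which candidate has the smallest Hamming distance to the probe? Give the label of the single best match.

Hamming distances to probe — TOP10: 2; MG1655: 8; W3110: 1.
Smallest is W3110 with 1 mismatch.

W3110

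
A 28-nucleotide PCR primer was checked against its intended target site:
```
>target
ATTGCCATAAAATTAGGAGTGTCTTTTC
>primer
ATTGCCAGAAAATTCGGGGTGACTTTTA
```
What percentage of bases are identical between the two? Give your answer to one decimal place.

82.1%

5 positions differ (8, 15, 18, 22, 28), so 23 of 28 match: 23/28 = 82.14%.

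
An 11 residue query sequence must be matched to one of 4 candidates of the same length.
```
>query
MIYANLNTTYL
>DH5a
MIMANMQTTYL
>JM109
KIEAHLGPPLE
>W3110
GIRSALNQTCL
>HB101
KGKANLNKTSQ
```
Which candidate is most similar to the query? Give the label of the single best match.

DH5a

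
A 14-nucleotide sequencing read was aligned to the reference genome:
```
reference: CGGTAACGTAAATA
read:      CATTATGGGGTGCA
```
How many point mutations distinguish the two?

9

The sequences differ at bases 2, 3, 6, 7, 9, 10, 11, 12, 13 (1-based) — 9 in total.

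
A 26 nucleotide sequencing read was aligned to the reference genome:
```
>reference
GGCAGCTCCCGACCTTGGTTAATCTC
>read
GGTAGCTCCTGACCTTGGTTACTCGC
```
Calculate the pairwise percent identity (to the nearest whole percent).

Mismatches at positions 3, 10, 22, 25 (1-based): 4 of 26.
Identical positions: 22/26 = 84.62% → 85%.

85%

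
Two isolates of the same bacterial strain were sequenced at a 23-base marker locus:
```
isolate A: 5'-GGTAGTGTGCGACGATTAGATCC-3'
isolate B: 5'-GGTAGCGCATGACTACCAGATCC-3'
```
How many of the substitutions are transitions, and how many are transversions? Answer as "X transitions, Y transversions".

6 transitions, 1 transversion

Mismatches (1-based):
site 6: T→C (pyrimidine→pyrimidine, transition)
site 8: T→C (pyrimidine→pyrimidine, transition)
site 9: G→A (purine→purine, transition)
site 10: C→T (pyrimidine→pyrimidine, transition)
site 14: G→T (purine→pyrimidine, transversion)
site 16: T→C (pyrimidine→pyrimidine, transition)
site 17: T→C (pyrimidine→pyrimidine, transition)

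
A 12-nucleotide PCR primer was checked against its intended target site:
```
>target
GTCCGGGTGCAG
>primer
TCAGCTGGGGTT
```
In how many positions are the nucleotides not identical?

The sequences differ at positions 1, 2, 3, 4, 5, 6, 8, 10, 11, 12 (1-based) — 10 in total.

10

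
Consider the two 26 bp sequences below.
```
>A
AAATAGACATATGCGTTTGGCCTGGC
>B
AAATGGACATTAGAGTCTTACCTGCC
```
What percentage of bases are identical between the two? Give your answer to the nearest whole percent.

8 positions differ (5, 11, 12, 14, 17, 19, 20, 25), so 18 of 26 match: 18/26 = 69.23%.

69%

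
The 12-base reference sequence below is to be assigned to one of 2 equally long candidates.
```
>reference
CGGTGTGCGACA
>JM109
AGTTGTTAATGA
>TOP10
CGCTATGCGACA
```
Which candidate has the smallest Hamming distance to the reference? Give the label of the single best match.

TOP10

Hamming distances to reference — JM109: 7; TOP10: 2.
Smallest is TOP10 with 2 mismatches.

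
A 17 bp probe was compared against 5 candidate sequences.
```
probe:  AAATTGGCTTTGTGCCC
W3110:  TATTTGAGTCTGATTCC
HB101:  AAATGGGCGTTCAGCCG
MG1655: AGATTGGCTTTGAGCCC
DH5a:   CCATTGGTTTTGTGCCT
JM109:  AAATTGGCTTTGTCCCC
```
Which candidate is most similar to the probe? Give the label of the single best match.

JM109

Hamming distances to probe — W3110: 8; HB101: 5; MG1655: 2; DH5a: 4; JM109: 1.
Smallest is JM109 with 1 mismatch.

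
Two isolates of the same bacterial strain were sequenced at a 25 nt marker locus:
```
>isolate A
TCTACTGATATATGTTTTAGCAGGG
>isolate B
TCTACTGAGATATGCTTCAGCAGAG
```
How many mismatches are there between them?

4

Mismatches (1-based): base 9: T→G; base 15: T→C; base 18: T→C; base 24: G→A.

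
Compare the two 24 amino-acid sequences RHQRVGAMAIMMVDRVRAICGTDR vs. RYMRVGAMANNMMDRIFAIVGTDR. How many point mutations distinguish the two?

Comparing position by position, 8 residues differ: 2 (H/Y), 3 (Q/M), 10 (I/N), 11 (M/N), 13 (V/M), 16 (V/I), 17 (R/F), 20 (C/V).

8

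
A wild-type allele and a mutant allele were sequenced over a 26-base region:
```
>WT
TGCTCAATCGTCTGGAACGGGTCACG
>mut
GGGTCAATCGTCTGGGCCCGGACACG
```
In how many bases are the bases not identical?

The sequences differ at bases 1, 3, 16, 17, 19, 22 (1-based) — 6 in total.

6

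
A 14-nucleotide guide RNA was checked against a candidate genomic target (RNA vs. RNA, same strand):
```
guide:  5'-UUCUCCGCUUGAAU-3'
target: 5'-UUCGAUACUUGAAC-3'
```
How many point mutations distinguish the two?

Mismatches (1-based): site 4: U→G; site 5: C→A; site 6: C→U; site 7: G→A; site 14: U→C.

5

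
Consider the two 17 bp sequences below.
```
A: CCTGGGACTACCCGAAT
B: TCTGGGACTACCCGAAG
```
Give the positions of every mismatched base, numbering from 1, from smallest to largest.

1, 17

Differences at position 1 (C→T), position 17 (T→G).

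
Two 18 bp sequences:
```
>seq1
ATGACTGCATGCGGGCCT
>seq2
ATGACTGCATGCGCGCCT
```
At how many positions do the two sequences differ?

1

The sequences differ at positions 14 (1-based) — 1 in total.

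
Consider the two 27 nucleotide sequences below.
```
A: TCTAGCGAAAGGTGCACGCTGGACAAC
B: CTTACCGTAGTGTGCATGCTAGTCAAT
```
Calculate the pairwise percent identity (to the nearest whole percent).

63%

Mismatches at positions 1, 2, 5, 8, 10, 11, 17, 21, 23, 27 (1-based): 10 of 27.
Identical positions: 17/27 = 62.96% → 63%.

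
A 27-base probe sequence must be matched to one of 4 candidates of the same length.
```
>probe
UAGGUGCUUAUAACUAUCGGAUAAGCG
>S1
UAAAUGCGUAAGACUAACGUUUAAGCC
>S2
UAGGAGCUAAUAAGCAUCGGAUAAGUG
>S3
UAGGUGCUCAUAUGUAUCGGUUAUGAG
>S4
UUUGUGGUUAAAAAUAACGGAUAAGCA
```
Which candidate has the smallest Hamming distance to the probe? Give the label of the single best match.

S1 differs at 9 bases; S2 differs at 5 bases; S3 differs at 6 bases; S4 differs at 7 bases. The closest is S2.

S2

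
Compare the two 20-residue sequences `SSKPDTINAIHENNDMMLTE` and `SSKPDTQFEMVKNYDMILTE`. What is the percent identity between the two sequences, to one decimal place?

60.0%

Mismatches at positions 7, 8, 9, 10, 11, 12, 14, 17 (1-based): 8 of 20.
Identical positions: 12/20 = 60% → 60.0%.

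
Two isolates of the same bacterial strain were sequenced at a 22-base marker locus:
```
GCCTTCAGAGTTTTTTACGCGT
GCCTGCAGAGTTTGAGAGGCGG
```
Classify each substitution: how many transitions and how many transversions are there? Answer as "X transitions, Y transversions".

Transitions (purine↔purine or pyrimidine↔pyrimidine): none.
Transversions (purine↔pyrimidine): 5 T→G, 14 T→G, 15 T→A, 16 T→G, 18 C→G, 22 T→G.

0 transitions, 6 transversions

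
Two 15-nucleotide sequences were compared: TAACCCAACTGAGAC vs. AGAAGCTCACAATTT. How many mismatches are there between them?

The sequences differ at bases 1, 2, 4, 5, 7, 8, 9, 10, 11, 13, 14, 15 (1-based) — 12 in total.

12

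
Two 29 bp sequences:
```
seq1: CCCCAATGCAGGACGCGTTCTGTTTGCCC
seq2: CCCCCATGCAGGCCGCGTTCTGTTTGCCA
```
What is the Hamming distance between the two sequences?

The sequences differ at positions 5, 13, 29 (1-based) — 3 in total.

3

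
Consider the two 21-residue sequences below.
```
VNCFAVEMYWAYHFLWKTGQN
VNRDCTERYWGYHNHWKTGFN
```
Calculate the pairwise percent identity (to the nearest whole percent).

Mismatches at positions 3, 4, 5, 6, 8, 11, 14, 15, 20 (1-based): 9 of 21.
Identical positions: 12/21 = 57.14% → 57%.

57%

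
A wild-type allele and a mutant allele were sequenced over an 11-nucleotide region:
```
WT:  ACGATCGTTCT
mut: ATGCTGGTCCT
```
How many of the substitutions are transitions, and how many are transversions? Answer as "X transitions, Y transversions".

Transitions (purine↔purine or pyrimidine↔pyrimidine): 2 C→T, 9 T→C.
Transversions (purine↔pyrimidine): 4 A→C, 6 C→G.

2 transitions, 2 transversions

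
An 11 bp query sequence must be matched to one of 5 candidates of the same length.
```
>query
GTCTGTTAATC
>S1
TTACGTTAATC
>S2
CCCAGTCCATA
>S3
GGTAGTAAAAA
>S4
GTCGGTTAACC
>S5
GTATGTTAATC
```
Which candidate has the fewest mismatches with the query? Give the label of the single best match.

S1 differs at 3 sites; S2 differs at 6 sites; S3 differs at 6 sites; S4 differs at 2 sites; S5 differs at 1 site. The closest is S5.

S5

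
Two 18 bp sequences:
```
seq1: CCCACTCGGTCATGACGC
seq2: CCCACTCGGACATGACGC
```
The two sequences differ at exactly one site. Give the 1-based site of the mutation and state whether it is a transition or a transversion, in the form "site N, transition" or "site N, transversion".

site 10, transversion

Site 10 changes T→A. T is a pyrimidine and A is a purine, so this is a transversion.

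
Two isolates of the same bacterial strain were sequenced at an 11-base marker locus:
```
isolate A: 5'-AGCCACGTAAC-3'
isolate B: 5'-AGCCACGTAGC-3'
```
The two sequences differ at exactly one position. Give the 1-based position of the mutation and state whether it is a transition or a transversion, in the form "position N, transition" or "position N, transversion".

position 10, transition

Position 10 changes A→G. A is a purine and G is a purine, so this is a transition.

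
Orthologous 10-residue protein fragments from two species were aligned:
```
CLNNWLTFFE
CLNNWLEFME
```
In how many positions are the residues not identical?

2

Mismatches (1-based): position 7: T→E; position 9: F→M.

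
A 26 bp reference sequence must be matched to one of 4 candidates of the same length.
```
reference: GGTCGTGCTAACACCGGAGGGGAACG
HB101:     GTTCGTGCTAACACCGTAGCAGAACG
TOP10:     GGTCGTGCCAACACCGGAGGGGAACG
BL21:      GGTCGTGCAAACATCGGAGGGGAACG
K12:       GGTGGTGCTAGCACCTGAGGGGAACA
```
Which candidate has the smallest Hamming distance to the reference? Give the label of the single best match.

TOP10

Hamming distances to reference — HB101: 4; TOP10: 1; BL21: 2; K12: 4.
Smallest is TOP10 with 1 mismatch.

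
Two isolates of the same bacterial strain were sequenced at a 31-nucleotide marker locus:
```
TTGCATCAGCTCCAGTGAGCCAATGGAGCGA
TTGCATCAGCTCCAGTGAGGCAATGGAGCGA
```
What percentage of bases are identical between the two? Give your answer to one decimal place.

Mismatch at position 20 (1-based): 1 of 31.
Identical positions: 30/31 = 96.77% → 96.8%.

96.8%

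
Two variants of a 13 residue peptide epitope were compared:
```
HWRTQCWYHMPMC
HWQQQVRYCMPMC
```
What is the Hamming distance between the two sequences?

Mismatches (1-based): position 3: R→Q; position 4: T→Q; position 6: C→V; position 7: W→R; position 9: H→C.

5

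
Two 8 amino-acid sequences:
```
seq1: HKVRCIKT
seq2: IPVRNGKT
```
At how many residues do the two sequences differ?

The sequences differ at residues 1, 2, 5, 6 (1-based) — 4 in total.

4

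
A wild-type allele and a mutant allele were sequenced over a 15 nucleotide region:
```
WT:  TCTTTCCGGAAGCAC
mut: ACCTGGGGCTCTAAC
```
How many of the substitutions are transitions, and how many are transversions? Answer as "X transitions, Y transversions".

1 transition, 9 transversions

Mismatches (1-based):
base 1: T→A (pyrimidine→purine, transversion)
base 3: T→C (pyrimidine→pyrimidine, transition)
base 5: T→G (pyrimidine→purine, transversion)
base 6: C→G (pyrimidine→purine, transversion)
base 7: C→G (pyrimidine→purine, transversion)
base 9: G→C (purine→pyrimidine, transversion)
base 10: A→T (purine→pyrimidine, transversion)
base 11: A→C (purine→pyrimidine, transversion)
base 12: G→T (purine→pyrimidine, transversion)
base 13: C→A (pyrimidine→purine, transversion)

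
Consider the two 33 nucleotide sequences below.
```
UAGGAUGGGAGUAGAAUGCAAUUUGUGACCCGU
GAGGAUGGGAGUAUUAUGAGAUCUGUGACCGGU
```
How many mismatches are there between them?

7

The sequences differ at positions 1, 14, 15, 19, 20, 23, 31 (1-based) — 7 in total.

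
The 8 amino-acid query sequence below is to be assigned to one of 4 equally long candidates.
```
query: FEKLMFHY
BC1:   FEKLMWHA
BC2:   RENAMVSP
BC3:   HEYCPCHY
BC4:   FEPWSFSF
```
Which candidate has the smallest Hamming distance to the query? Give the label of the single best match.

BC1 differs at 2 residues; BC2 differs at 6 residues; BC3 differs at 5 residues; BC4 differs at 5 residues. The closest is BC1.

BC1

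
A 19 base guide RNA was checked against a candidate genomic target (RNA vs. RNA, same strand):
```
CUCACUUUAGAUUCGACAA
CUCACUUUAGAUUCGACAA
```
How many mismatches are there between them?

0

The two sequences are identical at every position.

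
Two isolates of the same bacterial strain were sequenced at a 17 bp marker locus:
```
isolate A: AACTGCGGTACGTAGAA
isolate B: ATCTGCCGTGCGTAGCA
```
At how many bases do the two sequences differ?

The sequences differ at bases 2, 7, 10, 16 (1-based) — 4 in total.

4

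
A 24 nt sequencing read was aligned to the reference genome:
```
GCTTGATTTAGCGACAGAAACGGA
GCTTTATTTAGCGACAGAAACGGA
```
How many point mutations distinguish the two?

1

Mismatches (1-based): site 5: G→T.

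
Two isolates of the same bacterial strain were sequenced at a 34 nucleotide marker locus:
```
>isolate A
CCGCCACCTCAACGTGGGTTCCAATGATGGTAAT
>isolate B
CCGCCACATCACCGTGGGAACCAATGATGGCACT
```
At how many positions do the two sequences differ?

6

The sequences differ at positions 8, 12, 19, 20, 31, 33 (1-based) — 6 in total.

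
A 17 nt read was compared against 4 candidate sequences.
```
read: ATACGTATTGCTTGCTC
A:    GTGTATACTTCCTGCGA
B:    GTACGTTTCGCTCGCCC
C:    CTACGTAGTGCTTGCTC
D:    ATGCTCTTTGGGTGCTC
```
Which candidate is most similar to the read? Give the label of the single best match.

C

A differs at 9 positions; B differs at 5 positions; C differs at 2 positions; D differs at 6 positions. The closest is C.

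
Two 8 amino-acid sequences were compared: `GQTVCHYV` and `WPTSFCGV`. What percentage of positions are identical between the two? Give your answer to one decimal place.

25.0%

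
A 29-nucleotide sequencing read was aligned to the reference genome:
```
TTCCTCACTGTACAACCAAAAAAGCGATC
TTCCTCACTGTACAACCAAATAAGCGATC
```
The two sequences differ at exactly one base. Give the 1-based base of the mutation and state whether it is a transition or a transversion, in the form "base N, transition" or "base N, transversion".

The sequences differ only at base 21: A→T (purine→pyrimidine), a transversion.

base 21, transversion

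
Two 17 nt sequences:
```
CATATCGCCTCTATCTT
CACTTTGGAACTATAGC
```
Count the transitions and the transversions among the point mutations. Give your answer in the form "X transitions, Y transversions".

3 transitions, 6 transversions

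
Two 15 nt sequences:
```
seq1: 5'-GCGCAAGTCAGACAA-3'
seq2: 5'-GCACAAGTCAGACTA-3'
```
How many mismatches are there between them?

2

Comparing position by position, 2 sites differ: 3 (G/A), 14 (A/T).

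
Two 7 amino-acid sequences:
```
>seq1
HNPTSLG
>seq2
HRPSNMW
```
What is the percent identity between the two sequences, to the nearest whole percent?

29%

Mismatches at positions 2, 4, 5, 6, 7 (1-based): 5 of 7.
Identical positions: 2/7 = 28.57% → 29%.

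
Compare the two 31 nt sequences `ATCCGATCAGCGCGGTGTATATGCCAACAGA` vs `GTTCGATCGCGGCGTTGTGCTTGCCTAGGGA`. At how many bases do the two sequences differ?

12

Comparing position by position, 12 bases differ: 1 (A/G), 3 (C/T), 9 (A/G), 10 (G/C), 11 (C/G), 15 (G/T), 19 (A/G), 20 (T/C), 21 (A/T), 26 (A/T), 28 (C/G), 29 (A/G).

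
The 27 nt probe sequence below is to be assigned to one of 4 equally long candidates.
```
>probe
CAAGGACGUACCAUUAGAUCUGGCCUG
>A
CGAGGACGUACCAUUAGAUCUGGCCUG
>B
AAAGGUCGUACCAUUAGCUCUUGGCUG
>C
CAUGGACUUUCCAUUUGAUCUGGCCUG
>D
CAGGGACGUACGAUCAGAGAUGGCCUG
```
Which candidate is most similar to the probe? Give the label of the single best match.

A

Hamming distances to probe — A: 1; B: 5; C: 4; D: 5.
Smallest is A with 1 mismatch.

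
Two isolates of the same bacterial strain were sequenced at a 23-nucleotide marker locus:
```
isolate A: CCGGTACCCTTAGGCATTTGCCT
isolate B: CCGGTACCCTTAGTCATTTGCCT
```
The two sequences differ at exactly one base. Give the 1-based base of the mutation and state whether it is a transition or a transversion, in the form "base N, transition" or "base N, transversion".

Base 14 changes G→T. G is a purine and T is a pyrimidine, so this is a transversion.

base 14, transversion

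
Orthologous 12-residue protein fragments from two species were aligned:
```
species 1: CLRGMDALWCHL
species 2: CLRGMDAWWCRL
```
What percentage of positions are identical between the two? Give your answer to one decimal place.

83.3%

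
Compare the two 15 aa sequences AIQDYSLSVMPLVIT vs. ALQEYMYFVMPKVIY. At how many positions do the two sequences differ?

Comparing position by position, 7 positions differ: 2 (I/L), 4 (D/E), 6 (S/M), 7 (L/Y), 8 (S/F), 12 (L/K), 15 (T/Y).

7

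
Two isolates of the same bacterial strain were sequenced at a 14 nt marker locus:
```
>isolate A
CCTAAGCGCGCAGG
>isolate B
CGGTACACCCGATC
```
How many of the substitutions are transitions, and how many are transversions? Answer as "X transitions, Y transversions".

0 transitions, 10 transversions

Transitions (purine↔purine or pyrimidine↔pyrimidine): none.
Transversions (purine↔pyrimidine): 2 C→G, 3 T→G, 4 A→T, 6 G→C, 7 C→A, 8 G→C, 10 G→C, 11 C→G, 13 G→T, 14 G→C.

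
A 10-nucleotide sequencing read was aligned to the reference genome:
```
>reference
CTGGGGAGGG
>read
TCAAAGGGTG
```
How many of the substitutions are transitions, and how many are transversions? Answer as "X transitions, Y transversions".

Mismatches (1-based):
base 1: C→T (pyrimidine→pyrimidine, transition)
base 2: T→C (pyrimidine→pyrimidine, transition)
base 3: G→A (purine→purine, transition)
base 4: G→A (purine→purine, transition)
base 5: G→A (purine→purine, transition)
base 7: A→G (purine→purine, transition)
base 9: G→T (purine→pyrimidine, transversion)

6 transitions, 1 transversion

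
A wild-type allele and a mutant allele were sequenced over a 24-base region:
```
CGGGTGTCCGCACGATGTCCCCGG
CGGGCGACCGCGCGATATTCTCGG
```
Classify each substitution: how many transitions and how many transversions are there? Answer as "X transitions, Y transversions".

5 transitions, 1 transversion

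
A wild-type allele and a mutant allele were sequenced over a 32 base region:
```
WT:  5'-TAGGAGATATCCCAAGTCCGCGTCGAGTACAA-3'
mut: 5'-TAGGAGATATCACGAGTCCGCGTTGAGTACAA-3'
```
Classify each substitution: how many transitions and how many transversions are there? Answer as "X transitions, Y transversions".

2 transitions, 1 transversion

Mismatches (1-based):
base 12: C→A (pyrimidine→purine, transversion)
base 14: A→G (purine→purine, transition)
base 24: C→T (pyrimidine→pyrimidine, transition)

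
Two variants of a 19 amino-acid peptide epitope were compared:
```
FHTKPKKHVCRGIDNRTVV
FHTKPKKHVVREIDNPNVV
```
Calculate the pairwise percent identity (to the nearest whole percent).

79%

4 positions differ (10, 12, 16, 17), so 15 of 19 match: 15/19 = 78.95%.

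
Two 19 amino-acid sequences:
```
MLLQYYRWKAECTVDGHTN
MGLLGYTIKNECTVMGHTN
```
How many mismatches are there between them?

Mismatches (1-based): residue 2: L→G; residue 4: Q→L; residue 5: Y→G; residue 7: R→T; residue 8: W→I; residue 10: A→N; residue 15: D→M.

7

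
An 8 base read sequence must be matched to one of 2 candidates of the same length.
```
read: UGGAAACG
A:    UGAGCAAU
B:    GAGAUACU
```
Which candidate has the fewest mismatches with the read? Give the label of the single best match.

B

A differs at 5 positions; B differs at 4 positions. The closest is B.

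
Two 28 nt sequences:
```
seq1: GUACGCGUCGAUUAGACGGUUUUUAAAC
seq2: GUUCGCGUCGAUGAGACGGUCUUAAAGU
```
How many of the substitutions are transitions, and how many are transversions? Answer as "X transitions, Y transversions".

Mismatches (1-based):
site 3: A→U (purine→pyrimidine, transversion)
site 13: U→G (pyrimidine→purine, transversion)
site 21: U→C (pyrimidine→pyrimidine, transition)
site 24: U→A (pyrimidine→purine, transversion)
site 27: A→G (purine→purine, transition)
site 28: C→U (pyrimidine→pyrimidine, transition)

3 transitions, 3 transversions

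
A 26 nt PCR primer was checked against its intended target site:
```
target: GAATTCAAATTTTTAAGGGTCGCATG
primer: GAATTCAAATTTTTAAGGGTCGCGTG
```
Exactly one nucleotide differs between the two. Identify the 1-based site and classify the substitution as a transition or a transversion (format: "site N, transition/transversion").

site 24, transition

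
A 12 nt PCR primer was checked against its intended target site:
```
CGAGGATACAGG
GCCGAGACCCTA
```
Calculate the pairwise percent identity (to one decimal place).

16.7%

Mismatches at positions 1, 2, 3, 5, 6, 7, 8, 10, 11, 12 (1-based): 10 of 12.
Identical positions: 2/12 = 16.67% → 16.7%.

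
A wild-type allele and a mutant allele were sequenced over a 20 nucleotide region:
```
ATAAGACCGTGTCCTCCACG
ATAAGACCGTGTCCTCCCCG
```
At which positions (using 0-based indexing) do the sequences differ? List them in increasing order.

Scanning 0-based: 17: A/C.

17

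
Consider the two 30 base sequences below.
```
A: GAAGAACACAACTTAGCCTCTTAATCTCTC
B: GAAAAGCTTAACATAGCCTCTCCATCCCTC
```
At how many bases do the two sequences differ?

Comparing position by position, 8 bases differ: 4 (G/A), 6 (A/G), 8 (A/T), 9 (C/T), 13 (T/A), 22 (T/C), 23 (A/C), 27 (T/C).

8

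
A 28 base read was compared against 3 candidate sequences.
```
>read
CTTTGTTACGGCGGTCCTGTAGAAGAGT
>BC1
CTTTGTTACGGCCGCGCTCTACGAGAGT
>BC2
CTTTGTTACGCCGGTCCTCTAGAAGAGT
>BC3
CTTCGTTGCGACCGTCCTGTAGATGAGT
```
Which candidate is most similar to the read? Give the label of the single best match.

Hamming distances to read — BC1: 6; BC2: 2; BC3: 5.
Smallest is BC2 with 2 mismatches.

BC2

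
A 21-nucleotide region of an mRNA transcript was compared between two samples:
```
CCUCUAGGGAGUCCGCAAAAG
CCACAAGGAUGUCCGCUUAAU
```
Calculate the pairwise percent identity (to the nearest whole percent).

67%

Mismatches at positions 3, 5, 9, 10, 17, 18, 21 (1-based): 7 of 21.
Identical positions: 14/21 = 66.67% → 67%.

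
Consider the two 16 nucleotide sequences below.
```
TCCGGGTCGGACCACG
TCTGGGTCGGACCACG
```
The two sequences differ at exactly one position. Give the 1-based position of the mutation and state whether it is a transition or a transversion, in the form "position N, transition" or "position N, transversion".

The sequences differ only at position 3: C→T (pyrimidine→pyrimidine), a transition.

position 3, transition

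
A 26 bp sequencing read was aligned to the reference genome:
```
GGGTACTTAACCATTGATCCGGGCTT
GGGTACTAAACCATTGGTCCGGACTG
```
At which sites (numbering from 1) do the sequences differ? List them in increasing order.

Differences at site 8 (T→A), site 17 (A→G), site 23 (G→A), site 26 (T→G).

8, 17, 23, 26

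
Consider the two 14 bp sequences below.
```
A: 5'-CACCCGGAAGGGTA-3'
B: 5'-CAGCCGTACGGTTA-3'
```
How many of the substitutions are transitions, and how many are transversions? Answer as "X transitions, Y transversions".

0 transitions, 4 transversions

Transitions (purine↔purine or pyrimidine↔pyrimidine): none.
Transversions (purine↔pyrimidine): 3 C→G, 7 G→T, 9 A→C, 12 G→T.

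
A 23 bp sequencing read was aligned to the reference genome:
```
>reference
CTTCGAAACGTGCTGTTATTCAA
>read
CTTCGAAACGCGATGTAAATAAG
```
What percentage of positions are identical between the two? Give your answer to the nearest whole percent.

Mismatches at positions 11, 13, 17, 19, 21, 23 (1-based): 6 of 23.
Identical positions: 17/23 = 73.91% → 74%.

74%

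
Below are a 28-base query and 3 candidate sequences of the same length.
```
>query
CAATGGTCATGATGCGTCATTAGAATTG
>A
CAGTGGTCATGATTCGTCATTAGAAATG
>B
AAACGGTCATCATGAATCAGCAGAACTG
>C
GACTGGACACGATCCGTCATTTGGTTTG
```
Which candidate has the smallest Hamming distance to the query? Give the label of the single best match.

A differs at 3 sites; B differs at 8 sites; C differs at 8 sites. The closest is A.

A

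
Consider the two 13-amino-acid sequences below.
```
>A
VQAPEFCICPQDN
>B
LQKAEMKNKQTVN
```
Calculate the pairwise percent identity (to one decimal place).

10 positions differ (1, 3, 4, 6, 7, 8, 9, 10, 11, 12), so 3 of 13 match: 3/13 = 23.08%.

23.1%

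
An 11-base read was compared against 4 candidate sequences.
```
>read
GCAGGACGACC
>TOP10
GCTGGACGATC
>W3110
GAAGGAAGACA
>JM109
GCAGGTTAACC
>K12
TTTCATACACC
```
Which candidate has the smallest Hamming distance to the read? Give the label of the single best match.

TOP10 differs at 2 bases; W3110 differs at 3 bases; JM109 differs at 3 bases; K12 differs at 8 bases. The closest is TOP10.

TOP10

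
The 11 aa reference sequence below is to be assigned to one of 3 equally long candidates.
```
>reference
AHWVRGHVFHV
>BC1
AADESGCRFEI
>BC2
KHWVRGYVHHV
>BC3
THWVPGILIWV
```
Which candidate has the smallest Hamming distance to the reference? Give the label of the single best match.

BC2

BC1 differs at 8 residues; BC2 differs at 3 residues; BC3 differs at 6 residues. The closest is BC2.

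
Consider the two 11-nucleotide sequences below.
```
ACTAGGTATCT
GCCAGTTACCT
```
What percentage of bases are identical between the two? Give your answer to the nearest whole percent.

4 positions differ (1, 3, 6, 9), so 7 of 11 match: 7/11 = 63.64%.

64%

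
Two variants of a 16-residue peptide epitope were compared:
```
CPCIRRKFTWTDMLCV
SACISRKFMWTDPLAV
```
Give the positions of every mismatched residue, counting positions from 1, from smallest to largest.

Differences at position 1 (C→S), position 2 (P→A), position 5 (R→S), position 9 (T→M), position 13 (M→P), position 15 (C→A).

1, 2, 5, 9, 13, 15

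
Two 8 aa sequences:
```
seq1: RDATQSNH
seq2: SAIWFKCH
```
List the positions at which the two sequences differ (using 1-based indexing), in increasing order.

Scanning 1-based: 1: R/S; 2: D/A; 3: A/I; 4: T/W; 5: Q/F; 6: S/K; 7: N/C.

1, 2, 3, 4, 5, 6, 7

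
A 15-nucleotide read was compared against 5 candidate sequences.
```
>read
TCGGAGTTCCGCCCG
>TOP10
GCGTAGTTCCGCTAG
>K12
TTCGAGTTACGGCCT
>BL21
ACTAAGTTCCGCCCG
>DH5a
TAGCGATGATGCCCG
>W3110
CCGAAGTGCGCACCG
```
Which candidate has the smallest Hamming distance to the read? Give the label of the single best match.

TOP10 differs at 4 positions; K12 differs at 5 positions; BL21 differs at 3 positions; DH5a differs at 7 positions; W3110 differs at 6 positions. The closest is BL21.

BL21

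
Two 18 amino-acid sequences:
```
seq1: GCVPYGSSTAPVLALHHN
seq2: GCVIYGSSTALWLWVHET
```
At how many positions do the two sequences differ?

The sequences differ at positions 4, 11, 12, 14, 15, 17, 18 (1-based) — 7 in total.

7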